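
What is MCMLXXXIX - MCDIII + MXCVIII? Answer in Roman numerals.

MCMLXXXIX = 1989, MCDIII = 1403, MXCVIII = 1098
1989 - 1403 = 586
586 + 1098 = 1684

MDCLXXXIV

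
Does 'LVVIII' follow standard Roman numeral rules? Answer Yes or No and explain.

'LVVIII': V should not appear more than once

No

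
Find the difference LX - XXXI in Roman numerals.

LX = 60
XXXI = 31
60 - 31 = 29

XXIX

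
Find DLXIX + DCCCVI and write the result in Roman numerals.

DLXIX = 569
DCCCVI = 806
569 + 806 = 1375

MCCCLXXV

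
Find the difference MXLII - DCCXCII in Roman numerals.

MXLII = 1042
DCCXCII = 792
1042 - 792 = 250

CCL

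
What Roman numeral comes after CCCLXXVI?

CCCLXXVI = 376; next is 377

CCCLXXVII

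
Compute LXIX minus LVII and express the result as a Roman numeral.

LXIX = 69
LVII = 57
69 - 57 = 12

XII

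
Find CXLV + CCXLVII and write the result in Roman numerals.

CXLV = 145
CCXLVII = 247
145 + 247 = 392

CCCXCII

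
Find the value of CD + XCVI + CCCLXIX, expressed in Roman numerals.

CD = 400, XCVI = 96, CCCLXIX = 369
400 + 96 = 496
496 + 369 = 865

DCCCLXV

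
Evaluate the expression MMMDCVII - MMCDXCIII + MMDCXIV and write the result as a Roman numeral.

MMMDCVII = 3607, MMCDXCIII = 2493, MMDCXIV = 2614
3607 - 2493 = 1114
1114 + 2614 = 3728

MMMDCCXXVIII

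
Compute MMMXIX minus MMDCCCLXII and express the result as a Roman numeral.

MMMXIX = 3019
MMDCCCLXII = 2862
3019 - 2862 = 157

CLVII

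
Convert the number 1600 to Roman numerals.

Convert 1600 to Roman numerals:
  1600 contains 1×1000 (M)
  600 contains 1×500 (D)
  100 contains 1×100 (C)

MDC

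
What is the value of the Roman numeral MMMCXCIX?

MMMCXCIX: M=1000, M=1000, M=1000, C=100, XC=90, IX=9
1000 + 1000 + 1000 + 100 + 90 + 9 = 3199

3199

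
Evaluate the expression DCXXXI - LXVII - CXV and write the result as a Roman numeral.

DCXXXI = 631, LXVII = 67, CXV = 115
631 - 67 = 564
564 - 115 = 449

CDXLIX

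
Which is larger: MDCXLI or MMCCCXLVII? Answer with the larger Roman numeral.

MDCXLI = 1641
MMCCCXLVII = 2347
2347 is larger

MMCCCXLVII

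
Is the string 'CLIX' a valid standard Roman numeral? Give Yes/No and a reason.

'CLIX': Check the rules: uses only the symbols I, V, X, L, C, D, M; no symbol is repeated more than three times in a row; V, L and D each appear at most once; the only place a smaller symbol precedes a larger one is the allowed subtractive pair IX, the symbol right after such a pair (if any) is smaller than the pair's first symbol, and otherwise the values never increase from left to right. Value: C (100) + L (50) + IX (9) = 159. So it is a valid standard Roman numeral.

Yes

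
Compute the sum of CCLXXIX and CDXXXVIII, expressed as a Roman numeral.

CCLXXIX = 279
CDXXXVIII = 438
279 + 438 = 717

DCCXVII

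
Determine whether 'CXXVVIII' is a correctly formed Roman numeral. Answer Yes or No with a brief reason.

'CXXVVIII': V should not appear more than once

No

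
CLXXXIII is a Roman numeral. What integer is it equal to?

CLXXXIII: C=100, L=50, X=10, X=10, X=10, I=1, I=1, I=1
100 + 50 + 10 + 10 + 10 + 1 + 1 + 1 = 183

183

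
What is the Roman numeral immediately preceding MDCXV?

MDCXV = 1615, so the previous integer is 1615 - 1 = 1614

MDCXIV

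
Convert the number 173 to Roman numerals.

Convert 173 to Roman numerals:
  173 contains 1×100 (C)
  73 contains 1×50 (L)
  23 contains 2×10 (XX)
  3 contains 3×1 (III)

CLXXIII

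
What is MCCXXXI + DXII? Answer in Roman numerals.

MCCXXXI = 1231
DXII = 512
1231 + 512 = 1743

MDCCXLIII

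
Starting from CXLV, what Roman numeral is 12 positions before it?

CXLV = 145
145 - 12 = 133

CXXXIII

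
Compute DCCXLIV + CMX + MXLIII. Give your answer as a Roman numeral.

DCCXLIV = 744, CMX = 910, MXLIII = 1043
744 + 910 = 1654
1654 + 1043 = 2697

MMDCXCVII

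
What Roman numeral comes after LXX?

LXX = 70, so the next integer is 70 + 1 = 71

LXXI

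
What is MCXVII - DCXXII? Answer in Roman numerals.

MCXVII = 1117
DCXXII = 622
1117 - 622 = 495

CDXCV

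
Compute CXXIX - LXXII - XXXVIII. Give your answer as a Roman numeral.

CXXIX = 129, LXXII = 72, XXXVIII = 38
129 - 72 = 57
57 - 38 = 19

XIX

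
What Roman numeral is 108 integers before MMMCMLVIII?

MMMCMLVIII = 3958
3958 - 108 = 3850

MMMDCCCL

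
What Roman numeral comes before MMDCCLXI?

MMDCCLXI = 2761; previous is 2760

MMDCCLX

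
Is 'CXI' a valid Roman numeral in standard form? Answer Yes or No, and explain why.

'CXI': Check the rules: uses only the symbols I, V, X, L, C, D, M; no symbol is repeated more than three times in a row; V, L and D each appear at most once; no smaller symbol precedes a larger one (values never increase from left to right). Value: C (100) + X (10) + I (1) = 111. So it is a valid standard Roman numeral.

Yes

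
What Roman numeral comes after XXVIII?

XXVIII = 28, so the next integer is 28 + 1 = 29

XXIX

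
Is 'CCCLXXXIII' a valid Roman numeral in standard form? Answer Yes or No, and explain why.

'CCCLXXXIII': Check the rules: uses only the symbols I, V, X, L, C, D, M; no symbol is repeated more than three times in a row; V, L and D each appear at most once; no smaller symbol precedes a larger one (values never increase from left to right). Value: C (100) + C (100) + C (100) + L (50) + X (10) + X (10) + X (10) + I (1) + I (1) + I (1) = 383. So it is a valid standard Roman numeral.

Yes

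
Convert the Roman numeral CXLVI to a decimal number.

CXLVI: C=100, XL=40, V=5, I=1
100 + 40 + 5 + 1 = 146

146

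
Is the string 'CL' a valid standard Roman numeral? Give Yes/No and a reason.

'CL': Check the rules: uses only the symbols I, V, X, L, C, D, M; no symbol is repeated more than three times in a row; V, L and D each appear at most once; no smaller symbol precedes a larger one (values never increase from left to right). Value: C (100) + L (50) = 150. So it is a valid standard Roman numeral.

Yes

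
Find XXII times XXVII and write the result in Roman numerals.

XXII = 22
XXVII = 27
22 × 27 = 594

DXCIV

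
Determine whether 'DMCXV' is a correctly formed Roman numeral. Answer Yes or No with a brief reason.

'DMCXV': Invalid subtractive combination: DM

No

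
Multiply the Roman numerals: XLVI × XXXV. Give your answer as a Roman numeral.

XLVI = 46
XXXV = 35
46 × 35 = 1610

MDCX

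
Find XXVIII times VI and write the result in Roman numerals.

XXVIII = 28
VI = 6
28 × 6 = 168

CLXVIII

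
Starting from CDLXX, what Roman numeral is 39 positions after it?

CDLXX = 470
470 + 39 = 509

DIX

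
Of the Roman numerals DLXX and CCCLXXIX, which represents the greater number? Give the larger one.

DLXX = 570
CCCLXXIX = 379
570 is larger

DLXX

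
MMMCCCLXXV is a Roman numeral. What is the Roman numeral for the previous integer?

MMMCCCLXXV = 3375; previous is 3374

MMMCCCLXXIV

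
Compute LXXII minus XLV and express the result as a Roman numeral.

LXXII = 72
XLV = 45
72 - 45 = 27

XXVII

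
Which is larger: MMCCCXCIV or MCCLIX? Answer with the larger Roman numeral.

MMCCCXCIV = 2394
MCCLIX = 1259
2394 is larger

MMCCCXCIV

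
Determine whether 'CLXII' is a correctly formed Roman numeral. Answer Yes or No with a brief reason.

'CLXII': Check the rules: uses only the symbols I, V, X, L, C, D, M; no symbol is repeated more than three times in a row; V, L and D each appear at most once; no smaller symbol precedes a larger one (values never increase from left to right). Value: C (100) + L (50) + X (10) + I (1) + I (1) = 162. So it is a valid standard Roman numeral.

Yes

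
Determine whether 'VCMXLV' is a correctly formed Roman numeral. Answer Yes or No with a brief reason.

'VCMXLV': V should not appear more than once

No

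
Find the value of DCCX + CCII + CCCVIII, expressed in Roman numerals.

DCCX = 710, CCII = 202, CCCVIII = 308
710 + 202 = 912
912 + 308 = 1220

MCCXX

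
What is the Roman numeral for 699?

Convert 699 to Roman numerals:
  699 contains 1×500 (D)
  199 contains 1×100 (C)
  99 contains 1×90 (XC)
  9 contains 1×9 (IX)

DCXCIX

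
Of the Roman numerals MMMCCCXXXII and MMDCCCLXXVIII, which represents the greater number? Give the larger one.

MMMCCCXXXII = 3332
MMDCCCLXXVIII = 2878
3332 is larger

MMMCCCXXXII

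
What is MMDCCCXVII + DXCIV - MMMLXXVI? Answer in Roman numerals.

MMDCCCXVII = 2817, DXCIV = 594, MMMLXXVI = 3076
2817 + 594 = 3411
3411 - 3076 = 335

CCCXXXV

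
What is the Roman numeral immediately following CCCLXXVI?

CCCLXXVI = 376; next is 377

CCCLXXVII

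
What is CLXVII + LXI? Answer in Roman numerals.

CLXVII = 167
LXI = 61
167 + 61 = 228

CCXXVIII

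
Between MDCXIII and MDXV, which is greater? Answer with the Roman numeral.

MDCXIII = 1613
MDXV = 1515
1613 is larger

MDCXIII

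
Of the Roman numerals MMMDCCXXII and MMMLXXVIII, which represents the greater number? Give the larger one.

MMMDCCXXII = 3722
MMMLXXVIII = 3078
3722 is larger

MMMDCCXXII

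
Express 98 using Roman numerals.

Convert 98 to Roman numerals:
  98 contains 1×90 (XC)
  8 contains 1×5 (V)
  3 contains 3×1 (III)

XCVIII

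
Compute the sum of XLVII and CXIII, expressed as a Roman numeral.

XLVII = 47
CXIII = 113
47 + 113 = 160

CLX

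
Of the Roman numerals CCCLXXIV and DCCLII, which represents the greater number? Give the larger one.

CCCLXXIV = 374
DCCLII = 752
752 is larger

DCCLII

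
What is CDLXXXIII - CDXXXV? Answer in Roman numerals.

CDLXXXIII = 483
CDXXXV = 435
483 - 435 = 48

XLVIII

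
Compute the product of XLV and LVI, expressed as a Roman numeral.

XLV = 45
LVI = 56
45 × 56 = 2520

MMDXX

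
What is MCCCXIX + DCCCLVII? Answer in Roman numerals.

MCCCXIX = 1319
DCCCLVII = 857
1319 + 857 = 2176

MMCLXXVI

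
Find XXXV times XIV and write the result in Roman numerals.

XXXV = 35
XIV = 14
35 × 14 = 490

CDXC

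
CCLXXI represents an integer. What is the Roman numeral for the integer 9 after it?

CCLXXI = 271
271 + 9 = 280

CCLXXX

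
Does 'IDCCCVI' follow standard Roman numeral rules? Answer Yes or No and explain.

'IDCCCVI': Invalid subtractive combination: ID

No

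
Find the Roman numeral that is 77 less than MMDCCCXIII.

MMDCCCXIII = 2813
2813 - 77 = 2736

MMDCCXXXVI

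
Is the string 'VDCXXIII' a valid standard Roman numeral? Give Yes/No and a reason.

'VDCXXIII': Invalid subtractive combination: VD

No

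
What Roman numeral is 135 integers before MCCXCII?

MCCXCII = 1292
1292 - 135 = 1157

MCLVII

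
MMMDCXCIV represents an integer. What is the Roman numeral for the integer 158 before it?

MMMDCXCIV = 3694
3694 - 158 = 3536

MMMDXXXVI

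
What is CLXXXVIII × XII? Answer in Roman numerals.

CLXXXVIII = 188
XII = 12
188 × 12 = 2256

MMCCLVI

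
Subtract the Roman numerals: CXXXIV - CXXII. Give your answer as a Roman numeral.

CXXXIV = 134
CXXII = 122
134 - 122 = 12

XII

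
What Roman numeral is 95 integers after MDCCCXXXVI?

MDCCCXXXVI = 1836
1836 + 95 = 1931

MCMXXXI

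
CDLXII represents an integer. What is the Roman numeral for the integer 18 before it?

CDLXII = 462
462 - 18 = 444

CDXLIV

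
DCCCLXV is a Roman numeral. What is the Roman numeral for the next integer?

DCCCLXV = 865, so the next integer is 865 + 1 = 866

DCCCLXVI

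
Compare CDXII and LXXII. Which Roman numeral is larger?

CDXII = 412
LXXII = 72
412 is larger

CDXII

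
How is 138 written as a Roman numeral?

Convert 138 to Roman numerals:
  138 contains 1×100 (C)
  38 contains 3×10 (XXX)
  8 contains 1×5 (V)
  3 contains 3×1 (III)

CXXXVIII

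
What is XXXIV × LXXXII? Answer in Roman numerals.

XXXIV = 34
LXXXII = 82
34 × 82 = 2788

MMDCCLXXXVIII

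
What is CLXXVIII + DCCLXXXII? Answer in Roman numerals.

CLXXVIII = 178
DCCLXXXII = 782
178 + 782 = 960

CMLX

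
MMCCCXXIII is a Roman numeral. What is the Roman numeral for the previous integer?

MMCCCXXIII = 2323; previous is 2322

MMCCCXXII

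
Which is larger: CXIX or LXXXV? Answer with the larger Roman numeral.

CXIX = 119
LXXXV = 85
119 is larger

CXIX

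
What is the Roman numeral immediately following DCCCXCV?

DCCCXCV = 895, so the next integer is 895 + 1 = 896

DCCCXCVI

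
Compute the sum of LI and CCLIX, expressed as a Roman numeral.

LI = 51
CCLIX = 259
51 + 259 = 310

CCCX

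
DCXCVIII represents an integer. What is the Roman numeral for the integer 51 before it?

DCXCVIII = 698
698 - 51 = 647

DCXLVII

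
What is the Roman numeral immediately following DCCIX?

DCCIX = 709; next is 710

DCCX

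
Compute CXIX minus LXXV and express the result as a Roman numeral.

CXIX = 119
LXXV = 75
119 - 75 = 44

XLIV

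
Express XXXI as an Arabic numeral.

XXXI: X=10, X=10, X=10, I=1
10 + 10 + 10 + 1 = 31

31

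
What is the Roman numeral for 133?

Convert 133 to Roman numerals:
  133 contains 1×100 (C)
  33 contains 3×10 (XXX)
  3 contains 3×1 (III)

CXXXIII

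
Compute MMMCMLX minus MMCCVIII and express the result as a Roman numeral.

MMMCMLX = 3960
MMCCVIII = 2208
3960 - 2208 = 1752

MDCCLII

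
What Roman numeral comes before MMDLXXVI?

MMDLXXVI = 2576, so the previous integer is 2576 - 1 = 2575

MMDLXXV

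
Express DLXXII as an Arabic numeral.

DLXXII: D=500, L=50, X=10, X=10, I=1, I=1
500 + 50 + 10 + 10 + 1 + 1 = 572

572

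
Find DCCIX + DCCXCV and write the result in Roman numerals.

DCCIX = 709
DCCXCV = 795
709 + 795 = 1504

MDIV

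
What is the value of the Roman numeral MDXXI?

MDXXI: M=1000, D=500, X=10, X=10, I=1
1000 + 500 + 10 + 10 + 1 = 1521

1521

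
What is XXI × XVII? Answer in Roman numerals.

XXI = 21
XVII = 17
21 × 17 = 357

CCCLVII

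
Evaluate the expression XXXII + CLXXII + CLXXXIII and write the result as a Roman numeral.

XXXII = 32, CLXXII = 172, CLXXXIII = 183
32 + 172 = 204
204 + 183 = 387

CCCLXXXVII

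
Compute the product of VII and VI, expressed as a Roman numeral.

VII = 7
VI = 6
7 × 6 = 42

XLII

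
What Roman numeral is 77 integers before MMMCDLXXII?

MMMCDLXXII = 3472
3472 - 77 = 3395

MMMCCCXCV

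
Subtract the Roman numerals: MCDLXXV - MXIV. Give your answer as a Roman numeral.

MCDLXXV = 1475
MXIV = 1014
1475 - 1014 = 461

CDLXI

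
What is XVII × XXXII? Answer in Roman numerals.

XVII = 17
XXXII = 32
17 × 32 = 544

DXLIV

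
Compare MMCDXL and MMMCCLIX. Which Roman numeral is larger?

MMCDXL = 2440
MMMCCLIX = 3259
3259 is larger

MMMCCLIX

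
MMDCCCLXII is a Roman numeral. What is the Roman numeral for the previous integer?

MMDCCCLXII = 2862, so the previous integer is 2862 - 1 = 2861

MMDCCCLXI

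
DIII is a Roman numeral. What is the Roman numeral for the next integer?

DIII = 503, so the next integer is 503 + 1 = 504

DIV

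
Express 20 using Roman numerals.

Convert 20 to Roman numerals:
  20 contains 2×10 (XX)

XX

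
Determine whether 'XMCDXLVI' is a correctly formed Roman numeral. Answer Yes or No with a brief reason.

'XMCDXLVI': Invalid subtractive combination: XM

No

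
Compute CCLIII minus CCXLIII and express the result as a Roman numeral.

CCLIII = 253
CCXLIII = 243
253 - 243 = 10

X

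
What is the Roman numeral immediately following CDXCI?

CDXCI = 491; next is 492

CDXCII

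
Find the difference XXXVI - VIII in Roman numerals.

XXXVI = 36
VIII = 8
36 - 8 = 28

XXVIII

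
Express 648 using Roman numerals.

Convert 648 to Roman numerals:
  648 contains 1×500 (D)
  148 contains 1×100 (C)
  48 contains 1×40 (XL)
  8 contains 1×5 (V)
  3 contains 3×1 (III)

DCXLVIII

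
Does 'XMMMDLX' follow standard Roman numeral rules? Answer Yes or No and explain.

'XMMMDLX': Invalid subtractive combination: XM

No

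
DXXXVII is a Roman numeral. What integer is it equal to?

DXXXVII: D=500, X=10, X=10, X=10, V=5, I=1, I=1
500 + 10 + 10 + 10 + 5 + 1 + 1 = 537

537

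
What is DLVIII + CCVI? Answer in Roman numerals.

DLVIII = 558
CCVI = 206
558 + 206 = 764

DCCLXIV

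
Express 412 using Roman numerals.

Convert 412 to Roman numerals:
  412 contains 1×400 (CD)
  12 contains 1×10 (X)
  2 contains 2×1 (II)

CDXII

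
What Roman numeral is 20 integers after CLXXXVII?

CLXXXVII = 187
187 + 20 = 207

CCVII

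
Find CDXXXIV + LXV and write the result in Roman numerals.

CDXXXIV = 434
LXV = 65
434 + 65 = 499

CDXCIX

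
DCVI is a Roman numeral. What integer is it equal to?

DCVI: D=500, C=100, V=5, I=1
500 + 100 + 5 + 1 = 606

606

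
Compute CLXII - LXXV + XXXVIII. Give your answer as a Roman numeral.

CLXII = 162, LXXV = 75, XXXVIII = 38
162 - 75 = 87
87 + 38 = 125

CXXV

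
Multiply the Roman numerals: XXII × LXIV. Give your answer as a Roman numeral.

XXII = 22
LXIV = 64
22 × 64 = 1408

MCDVIII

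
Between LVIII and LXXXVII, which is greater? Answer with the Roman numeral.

LVIII = 58
LXXXVII = 87
87 is larger

LXXXVII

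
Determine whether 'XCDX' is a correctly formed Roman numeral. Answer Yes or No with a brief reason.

'XCDX': X (position 1) comes before the larger symbol D (position 3) without being directly in front of it as a subtractive pair; apart from IV, IX, XL, XC, CD and CM, symbols must go from largest to smallest

No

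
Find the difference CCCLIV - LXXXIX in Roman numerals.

CCCLIV = 354
LXXXIX = 89
354 - 89 = 265

CCLXV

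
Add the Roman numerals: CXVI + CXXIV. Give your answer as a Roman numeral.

CXVI = 116
CXXIV = 124
116 + 124 = 240

CCXL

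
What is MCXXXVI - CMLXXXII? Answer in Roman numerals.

MCXXXVI = 1136
CMLXXXII = 982
1136 - 982 = 154

CLIV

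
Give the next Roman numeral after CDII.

CDII = 402, so the next integer is 402 + 1 = 403

CDIII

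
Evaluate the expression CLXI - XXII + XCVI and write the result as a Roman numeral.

CLXI = 161, XXII = 22, XCVI = 96
161 - 22 = 139
139 + 96 = 235

CCXXXV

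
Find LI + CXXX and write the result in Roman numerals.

LI = 51
CXXX = 130
51 + 130 = 181

CLXXXI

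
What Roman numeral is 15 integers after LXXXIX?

LXXXIX = 89
89 + 15 = 104

CIV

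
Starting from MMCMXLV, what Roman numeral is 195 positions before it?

MMCMXLV = 2945
2945 - 195 = 2750

MMDCCL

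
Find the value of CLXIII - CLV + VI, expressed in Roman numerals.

CLXIII = 163, CLV = 155, VI = 6
163 - 155 = 8
8 + 6 = 14

XIV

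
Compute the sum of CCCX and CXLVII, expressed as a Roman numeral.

CCCX = 310
CXLVII = 147
310 + 147 = 457

CDLVII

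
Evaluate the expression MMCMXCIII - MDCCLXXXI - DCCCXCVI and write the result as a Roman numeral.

MMCMXCIII = 2993, MDCCLXXXI = 1781, DCCCXCVI = 896
2993 - 1781 = 1212
1212 - 896 = 316

CCCXVI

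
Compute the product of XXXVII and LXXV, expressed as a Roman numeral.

XXXVII = 37
LXXV = 75
37 × 75 = 2775

MMDCCLXXV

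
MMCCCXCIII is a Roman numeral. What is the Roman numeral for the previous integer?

MMCCCXCIII = 2393, so the previous integer is 2393 - 1 = 2392

MMCCCXCII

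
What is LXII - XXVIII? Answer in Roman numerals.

LXII = 62
XXVIII = 28
62 - 28 = 34

XXXIV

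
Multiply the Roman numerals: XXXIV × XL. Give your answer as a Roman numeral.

XXXIV = 34
XL = 40
34 × 40 = 1360

MCCCLX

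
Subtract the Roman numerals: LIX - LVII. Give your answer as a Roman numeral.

LIX = 59
LVII = 57
59 - 57 = 2

II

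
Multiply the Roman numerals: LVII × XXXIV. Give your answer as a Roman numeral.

LVII = 57
XXXIV = 34
57 × 34 = 1938

MCMXXXVIII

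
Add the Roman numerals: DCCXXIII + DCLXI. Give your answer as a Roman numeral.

DCCXXIII = 723
DCLXI = 661
723 + 661 = 1384

MCCCLXXXIV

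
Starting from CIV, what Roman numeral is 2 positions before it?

CIV = 104
104 - 2 = 102

CII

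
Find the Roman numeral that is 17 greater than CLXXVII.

CLXXVII = 177
177 + 17 = 194

CXCIV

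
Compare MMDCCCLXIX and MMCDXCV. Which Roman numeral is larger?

MMDCCCLXIX = 2869
MMCDXCV = 2495
2869 is larger

MMDCCCLXIX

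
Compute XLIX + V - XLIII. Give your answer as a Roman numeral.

XLIX = 49, V = 5, XLIII = 43
49 + 5 = 54
54 - 43 = 11

XI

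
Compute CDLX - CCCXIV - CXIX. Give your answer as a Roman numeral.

CDLX = 460, CCCXIV = 314, CXIX = 119
460 - 314 = 146
146 - 119 = 27

XXVII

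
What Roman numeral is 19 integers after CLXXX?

CLXXX = 180
180 + 19 = 199

CXCIX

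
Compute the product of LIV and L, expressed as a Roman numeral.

LIV = 54
L = 50
54 × 50 = 2700

MMDCC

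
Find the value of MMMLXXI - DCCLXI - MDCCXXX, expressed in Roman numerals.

MMMLXXI = 3071, DCCLXI = 761, MDCCXXX = 1730
3071 - 761 = 2310
2310 - 1730 = 580

DLXXX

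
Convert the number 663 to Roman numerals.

Convert 663 to Roman numerals:
  663 contains 1×500 (D)
  163 contains 1×100 (C)
  63 contains 1×50 (L)
  13 contains 1×10 (X)
  3 contains 3×1 (III)

DCLXIII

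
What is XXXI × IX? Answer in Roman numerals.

XXXI = 31
IX = 9
31 × 9 = 279

CCLXXIX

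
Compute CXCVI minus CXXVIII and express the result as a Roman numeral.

CXCVI = 196
CXXVIII = 128
196 - 128 = 68

LXVIII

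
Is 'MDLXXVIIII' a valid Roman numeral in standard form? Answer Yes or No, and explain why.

'MDLXXVIIII': More than 3 consecutive I's

No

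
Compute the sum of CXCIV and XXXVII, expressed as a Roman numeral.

CXCIV = 194
XXXVII = 37
194 + 37 = 231

CCXXXI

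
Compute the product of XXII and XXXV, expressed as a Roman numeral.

XXII = 22
XXXV = 35
22 × 35 = 770

DCCLXX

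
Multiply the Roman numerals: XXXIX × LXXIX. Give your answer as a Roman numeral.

XXXIX = 39
LXXIX = 79
39 × 79 = 3081

MMMLXXXI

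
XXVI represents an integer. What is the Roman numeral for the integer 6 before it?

XXVI = 26
26 - 6 = 20

XX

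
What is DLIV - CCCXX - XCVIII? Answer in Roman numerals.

DLIV = 554, CCCXX = 320, XCVIII = 98
554 - 320 = 234
234 - 98 = 136

CXXXVI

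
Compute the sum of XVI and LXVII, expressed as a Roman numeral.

XVI = 16
LXVII = 67
16 + 67 = 83

LXXXIII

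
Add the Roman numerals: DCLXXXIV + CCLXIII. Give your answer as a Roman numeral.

DCLXXXIV = 684
CCLXIII = 263
684 + 263 = 947

CMXLVII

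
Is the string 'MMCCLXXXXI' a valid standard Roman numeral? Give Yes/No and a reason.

'MMCCLXXXXI': More than 3 consecutive X's

No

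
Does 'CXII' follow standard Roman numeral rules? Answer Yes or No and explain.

'CXII': Check the rules: uses only the symbols I, V, X, L, C, D, M; no symbol is repeated more than three times in a row; V, L and D each appear at most once; no smaller symbol precedes a larger one (values never increase from left to right). Value: C (100) + X (10) + I (1) + I (1) = 112. So it is a valid standard Roman numeral.

Yes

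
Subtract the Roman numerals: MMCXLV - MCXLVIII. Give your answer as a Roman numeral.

MMCXLV = 2145
MCXLVIII = 1148
2145 - 1148 = 997

CMXCVII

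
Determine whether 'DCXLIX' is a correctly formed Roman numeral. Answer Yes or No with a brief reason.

'DCXLIX': Check the rules: uses only the symbols I, V, X, L, C, D, M; no symbol is repeated more than three times in a row; V, L and D each appear at most once; the only places a smaller symbol precedes a larger one are the allowed subtractive pairs XL, IX, the symbol right after such a pair (if any) is smaller than the pair's first symbol, and otherwise the values never increase from left to right. Value: D (500) + C (100) + XL (40) + IX (9) = 649. So it is a valid standard Roman numeral.

Yes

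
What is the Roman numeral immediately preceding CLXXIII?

CLXXIII = 173; previous is 172

CLXXII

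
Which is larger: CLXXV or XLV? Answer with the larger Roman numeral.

CLXXV = 175
XLV = 45
175 is larger

CLXXV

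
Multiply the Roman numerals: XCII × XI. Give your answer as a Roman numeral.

XCII = 92
XI = 11
92 × 11 = 1012

MXII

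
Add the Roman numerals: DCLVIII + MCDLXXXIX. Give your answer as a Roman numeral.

DCLVIII = 658
MCDLXXXIX = 1489
658 + 1489 = 2147

MMCXLVII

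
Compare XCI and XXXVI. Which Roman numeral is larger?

XCI = 91
XXXVI = 36
91 is larger

XCI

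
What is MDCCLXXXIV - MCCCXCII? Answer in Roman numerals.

MDCCLXXXIV = 1784
MCCCXCII = 1392
1784 - 1392 = 392

CCCXCII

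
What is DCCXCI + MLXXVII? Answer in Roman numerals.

DCCXCI = 791
MLXXVII = 1077
791 + 1077 = 1868

MDCCCLXVIII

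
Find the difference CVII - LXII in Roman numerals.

CVII = 107
LXII = 62
107 - 62 = 45

XLV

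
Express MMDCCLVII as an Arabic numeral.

MMDCCLVII: M=1000, M=1000, D=500, C=100, C=100, L=50, V=5, I=1, I=1
1000 + 1000 + 500 + 100 + 100 + 50 + 5 + 1 + 1 = 2757

2757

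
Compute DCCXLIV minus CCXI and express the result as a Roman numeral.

DCCXLIV = 744
CCXI = 211
744 - 211 = 533

DXXXIII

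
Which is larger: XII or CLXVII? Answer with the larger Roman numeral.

XII = 12
CLXVII = 167
167 is larger

CLXVII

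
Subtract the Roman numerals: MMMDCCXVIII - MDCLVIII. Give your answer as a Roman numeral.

MMMDCCXVIII = 3718
MDCLVIII = 1658
3718 - 1658 = 2060

MMLX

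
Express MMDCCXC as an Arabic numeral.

MMDCCXC: M=1000, M=1000, D=500, C=100, C=100, XC=90
1000 + 1000 + 500 + 100 + 100 + 90 = 2790

2790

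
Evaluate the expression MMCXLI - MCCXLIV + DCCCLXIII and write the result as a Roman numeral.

MMCXLI = 2141, MCCXLIV = 1244, DCCCLXIII = 863
2141 - 1244 = 897
897 + 863 = 1760

MDCCLX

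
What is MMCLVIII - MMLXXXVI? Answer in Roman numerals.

MMCLVIII = 2158
MMLXXXVI = 2086
2158 - 2086 = 72

LXXII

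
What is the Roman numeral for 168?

Convert 168 to Roman numerals:
  168 contains 1×100 (C)
  68 contains 1×50 (L)
  18 contains 1×10 (X)
  8 contains 1×5 (V)
  3 contains 3×1 (III)

CLXVIII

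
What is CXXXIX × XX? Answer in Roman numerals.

CXXXIX = 139
XX = 20
139 × 20 = 2780

MMDCCLXXX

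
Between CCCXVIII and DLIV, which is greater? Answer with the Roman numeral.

CCCXVIII = 318
DLIV = 554
554 is larger

DLIV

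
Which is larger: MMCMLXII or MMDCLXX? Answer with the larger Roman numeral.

MMCMLXII = 2962
MMDCLXX = 2670
2962 is larger

MMCMLXII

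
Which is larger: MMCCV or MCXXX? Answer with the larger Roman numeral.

MMCCV = 2205
MCXXX = 1130
2205 is larger

MMCCV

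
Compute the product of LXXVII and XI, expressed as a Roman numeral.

LXXVII = 77
XI = 11
77 × 11 = 847

DCCCXLVII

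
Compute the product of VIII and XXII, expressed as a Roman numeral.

VIII = 8
XXII = 22
8 × 22 = 176

CLXXVI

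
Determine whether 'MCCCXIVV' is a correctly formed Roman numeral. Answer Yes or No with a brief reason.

'MCCCXIVV': V should not appear more than once

No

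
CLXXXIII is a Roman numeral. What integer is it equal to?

CLXXXIII: C=100, L=50, X=10, X=10, X=10, I=1, I=1, I=1
100 + 50 + 10 + 10 + 10 + 1 + 1 + 1 = 183

183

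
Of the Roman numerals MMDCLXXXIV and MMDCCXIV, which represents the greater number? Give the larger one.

MMDCLXXXIV = 2684
MMDCCXIV = 2714
2714 is larger

MMDCCXIV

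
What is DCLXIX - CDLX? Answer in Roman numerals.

DCLXIX = 669
CDLX = 460
669 - 460 = 209

CCIX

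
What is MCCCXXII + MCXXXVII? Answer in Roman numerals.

MCCCXXII = 1322
MCXXXVII = 1137
1322 + 1137 = 2459

MMCDLIX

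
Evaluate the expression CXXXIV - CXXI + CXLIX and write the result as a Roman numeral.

CXXXIV = 134, CXXI = 121, CXLIX = 149
134 - 121 = 13
13 + 149 = 162

CLXII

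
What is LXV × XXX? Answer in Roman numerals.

LXV = 65
XXX = 30
65 × 30 = 1950

MCML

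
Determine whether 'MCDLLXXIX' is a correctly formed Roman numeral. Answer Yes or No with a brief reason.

'MCDLLXXIX': L should not appear more than once

No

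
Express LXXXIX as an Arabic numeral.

LXXXIX: L=50, X=10, X=10, X=10, IX=9
50 + 10 + 10 + 10 + 9 = 89

89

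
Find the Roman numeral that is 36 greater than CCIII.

CCIII = 203
203 + 36 = 239

CCXXXIX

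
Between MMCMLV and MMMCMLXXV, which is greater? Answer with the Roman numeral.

MMCMLV = 2955
MMMCMLXXV = 3975
3975 is larger

MMMCMLXXV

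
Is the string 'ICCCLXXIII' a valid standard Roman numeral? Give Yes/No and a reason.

'ICCCLXXIII': Invalid subtractive combination: IC

No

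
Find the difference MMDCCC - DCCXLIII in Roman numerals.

MMDCCC = 2800
DCCXLIII = 743
2800 - 743 = 2057

MMLVII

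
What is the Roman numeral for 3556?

Convert 3556 to Roman numerals:
  3556 contains 3×1000 (MMM)
  556 contains 1×500 (D)
  56 contains 1×50 (L)
  6 contains 1×5 (V)
  1 contains 1×1 (I)

MMMDLVI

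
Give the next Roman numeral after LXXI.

LXXI = 71, so the next integer is 71 + 1 = 72

LXXII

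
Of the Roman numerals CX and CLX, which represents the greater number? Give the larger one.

CX = 110
CLX = 160
160 is larger

CLX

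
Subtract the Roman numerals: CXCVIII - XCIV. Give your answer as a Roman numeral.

CXCVIII = 198
XCIV = 94
198 - 94 = 104

CIV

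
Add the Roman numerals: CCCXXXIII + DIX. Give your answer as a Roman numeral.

CCCXXXIII = 333
DIX = 509
333 + 509 = 842

DCCCXLII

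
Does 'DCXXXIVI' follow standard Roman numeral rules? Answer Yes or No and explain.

'DCXXXIVI': I cannot come right after the subtractive pair IV: once I is subtracted in IV, the next symbol must be smaller than I

No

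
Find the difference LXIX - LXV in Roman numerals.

LXIX = 69
LXV = 65
69 - 65 = 4

IV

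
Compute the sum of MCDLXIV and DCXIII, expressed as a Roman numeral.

MCDLXIV = 1464
DCXIII = 613
1464 + 613 = 2077

MMLXXVII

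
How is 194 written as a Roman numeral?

Convert 194 to Roman numerals:
  194 contains 1×100 (C)
  94 contains 1×90 (XC)
  4 contains 1×4 (IV)

CXCIV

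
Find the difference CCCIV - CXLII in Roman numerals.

CCCIV = 304
CXLII = 142
304 - 142 = 162

CLXII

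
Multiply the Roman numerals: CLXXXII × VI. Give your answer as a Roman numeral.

CLXXXII = 182
VI = 6
182 × 6 = 1092

MXCII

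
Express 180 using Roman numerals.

Convert 180 to Roman numerals:
  180 contains 1×100 (C)
  80 contains 1×50 (L)
  30 contains 3×10 (XXX)

CLXXX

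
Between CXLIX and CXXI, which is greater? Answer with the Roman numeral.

CXLIX = 149
CXXI = 121
149 is larger

CXLIX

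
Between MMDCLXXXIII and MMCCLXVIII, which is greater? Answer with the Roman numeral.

MMDCLXXXIII = 2683
MMCCLXVIII = 2268
2683 is larger

MMDCLXXXIII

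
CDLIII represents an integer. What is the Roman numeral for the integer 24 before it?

CDLIII = 453
453 - 24 = 429

CDXXIX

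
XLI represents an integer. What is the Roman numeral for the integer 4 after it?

XLI = 41
41 + 4 = 45

XLV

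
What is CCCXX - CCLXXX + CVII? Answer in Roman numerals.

CCCXX = 320, CCLXXX = 280, CVII = 107
320 - 280 = 40
40 + 107 = 147

CXLVII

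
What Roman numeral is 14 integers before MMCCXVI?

MMCCXVI = 2216
2216 - 14 = 2202

MMCCII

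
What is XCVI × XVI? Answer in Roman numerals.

XCVI = 96
XVI = 16
96 × 16 = 1536

MDXXXVI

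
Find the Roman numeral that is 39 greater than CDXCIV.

CDXCIV = 494
494 + 39 = 533

DXXXIII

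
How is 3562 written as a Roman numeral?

Convert 3562 to Roman numerals:
  3562 contains 3×1000 (MMM)
  562 contains 1×500 (D)
  62 contains 1×50 (L)
  12 contains 1×10 (X)
  2 contains 2×1 (II)

MMMDLXII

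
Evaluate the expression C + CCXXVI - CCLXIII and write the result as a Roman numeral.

C = 100, CCXXVI = 226, CCLXIII = 263
100 + 226 = 326
326 - 263 = 63

LXIII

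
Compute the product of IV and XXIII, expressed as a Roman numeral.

IV = 4
XXIII = 23
4 × 23 = 92

XCII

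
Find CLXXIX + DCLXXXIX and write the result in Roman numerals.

CLXXIX = 179
DCLXXXIX = 689
179 + 689 = 868

DCCCLXVIII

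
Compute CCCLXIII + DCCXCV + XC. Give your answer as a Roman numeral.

CCCLXIII = 363, DCCXCV = 795, XC = 90
363 + 795 = 1158
1158 + 90 = 1248

MCCXLVIII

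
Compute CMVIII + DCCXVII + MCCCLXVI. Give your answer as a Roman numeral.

CMVIII = 908, DCCXVII = 717, MCCCLXVI = 1366
908 + 717 = 1625
1625 + 1366 = 2991

MMCMXCI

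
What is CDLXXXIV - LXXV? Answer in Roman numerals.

CDLXXXIV = 484
LXXV = 75
484 - 75 = 409

CDIX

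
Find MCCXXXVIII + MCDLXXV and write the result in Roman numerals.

MCCXXXVIII = 1238
MCDLXXV = 1475
1238 + 1475 = 2713

MMDCCXIII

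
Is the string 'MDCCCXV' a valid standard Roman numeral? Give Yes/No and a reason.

'MDCCCXV': Check the rules: uses only the symbols I, V, X, L, C, D, M; no symbol is repeated more than three times in a row; V, L and D each appear at most once; no smaller symbol precedes a larger one (values never increase from left to right). Value: M (1000) + D (500) + C (100) + C (100) + C (100) + X (10) + V (5) = 1815. So it is a valid standard Roman numeral.

Yes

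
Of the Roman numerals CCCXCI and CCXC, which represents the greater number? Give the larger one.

CCCXCI = 391
CCXC = 290
391 is larger

CCCXCI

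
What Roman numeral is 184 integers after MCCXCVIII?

MCCXCVIII = 1298
1298 + 184 = 1482

MCDLXXXII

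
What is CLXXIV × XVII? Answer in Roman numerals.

CLXXIV = 174
XVII = 17
174 × 17 = 2958

MMCMLVIII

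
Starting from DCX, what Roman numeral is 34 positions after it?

DCX = 610
610 + 34 = 644

DCXLIV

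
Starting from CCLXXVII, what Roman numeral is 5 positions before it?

CCLXXVII = 277
277 - 5 = 272

CCLXXII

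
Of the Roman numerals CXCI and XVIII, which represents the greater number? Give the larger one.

CXCI = 191
XVIII = 18
191 is larger

CXCI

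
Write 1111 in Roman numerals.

Convert 1111 to Roman numerals:
  1111 contains 1×1000 (M)
  111 contains 1×100 (C)
  11 contains 1×10 (X)
  1 contains 1×1 (I)

MCXI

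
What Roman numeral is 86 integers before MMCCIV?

MMCCIV = 2204
2204 - 86 = 2118

MMCXVIII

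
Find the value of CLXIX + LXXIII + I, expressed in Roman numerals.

CLXIX = 169, LXXIII = 73, I = 1
169 + 73 = 242
242 + 1 = 243

CCXLIII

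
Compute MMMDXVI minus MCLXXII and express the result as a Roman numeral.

MMMDXVI = 3516
MCLXXII = 1172
3516 - 1172 = 2344

MMCCCXLIV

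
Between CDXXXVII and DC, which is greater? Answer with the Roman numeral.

CDXXXVII = 437
DC = 600
600 is larger

DC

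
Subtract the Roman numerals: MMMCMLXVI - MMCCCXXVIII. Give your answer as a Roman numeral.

MMMCMLXVI = 3966
MMCCCXXVIII = 2328
3966 - 2328 = 1638

MDCXXXVIII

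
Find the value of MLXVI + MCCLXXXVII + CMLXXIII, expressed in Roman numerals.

MLXVI = 1066, MCCLXXXVII = 1287, CMLXXIII = 973
1066 + 1287 = 2353
2353 + 973 = 3326

MMMCCCXXVI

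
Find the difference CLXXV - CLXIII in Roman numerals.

CLXXV = 175
CLXIII = 163
175 - 163 = 12

XII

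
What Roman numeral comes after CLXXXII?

CLXXXII = 182, so the next integer is 182 + 1 = 183

CLXXXIII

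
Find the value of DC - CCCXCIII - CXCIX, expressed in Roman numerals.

DC = 600, CCCXCIII = 393, CXCIX = 199
600 - 393 = 207
207 - 199 = 8

VIII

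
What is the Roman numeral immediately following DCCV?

DCCV = 705, so the next integer is 705 + 1 = 706

DCCVI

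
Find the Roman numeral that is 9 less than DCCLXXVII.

DCCLXXVII = 777
777 - 9 = 768

DCCLXVIII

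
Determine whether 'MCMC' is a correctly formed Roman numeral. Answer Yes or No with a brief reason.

'MCMC': C cannot come right after the subtractive pair CM: once C is subtracted in CM, the next symbol must be smaller than C

No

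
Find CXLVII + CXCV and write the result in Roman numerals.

CXLVII = 147
CXCV = 195
147 + 195 = 342

CCCXLII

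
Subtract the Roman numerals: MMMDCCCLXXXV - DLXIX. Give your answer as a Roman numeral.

MMMDCCCLXXXV = 3885
DLXIX = 569
3885 - 569 = 3316

MMMCCCXVI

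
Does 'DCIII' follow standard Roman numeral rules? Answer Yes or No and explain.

'DCIII': Check the rules: uses only the symbols I, V, X, L, C, D, M; no symbol is repeated more than three times in a row; V, L and D each appear at most once; no smaller symbol precedes a larger one (values never increase from left to right). Value: D (500) + C (100) + I (1) + I (1) + I (1) = 603. So it is a valid standard Roman numeral.

Yes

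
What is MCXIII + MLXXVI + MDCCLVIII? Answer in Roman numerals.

MCXIII = 1113, MLXXVI = 1076, MDCCLVIII = 1758
1113 + 1076 = 2189
2189 + 1758 = 3947

MMMCMXLVII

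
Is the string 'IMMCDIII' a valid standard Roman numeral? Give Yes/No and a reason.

'IMMCDIII': Invalid subtractive combination: IM

No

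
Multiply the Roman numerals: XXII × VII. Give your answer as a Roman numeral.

XXII = 22
VII = 7
22 × 7 = 154

CLIV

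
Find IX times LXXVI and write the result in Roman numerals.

IX = 9
LXXVI = 76
9 × 76 = 684

DCLXXXIV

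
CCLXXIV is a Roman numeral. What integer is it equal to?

CCLXXIV: C=100, C=100, L=50, X=10, X=10, IV=4
100 + 100 + 50 + 10 + 10 + 4 = 274

274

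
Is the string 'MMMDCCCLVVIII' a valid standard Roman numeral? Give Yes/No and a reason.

'MMMDCCCLVVIII': V should not appear more than once

No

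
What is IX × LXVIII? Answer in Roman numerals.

IX = 9
LXVIII = 68
9 × 68 = 612

DCXII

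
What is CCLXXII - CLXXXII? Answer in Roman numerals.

CCLXXII = 272
CLXXXII = 182
272 - 182 = 90

XC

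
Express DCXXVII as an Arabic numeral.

DCXXVII: D=500, C=100, X=10, X=10, V=5, I=1, I=1
500 + 100 + 10 + 10 + 5 + 1 + 1 = 627

627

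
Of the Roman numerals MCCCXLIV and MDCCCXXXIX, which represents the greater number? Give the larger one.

MCCCXLIV = 1344
MDCCCXXXIX = 1839
1839 is larger

MDCCCXXXIX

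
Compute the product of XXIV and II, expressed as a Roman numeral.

XXIV = 24
II = 2
24 × 2 = 48

XLVIII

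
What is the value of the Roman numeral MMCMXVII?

MMCMXVII: M=1000, M=1000, CM=900, X=10, V=5, I=1, I=1
1000 + 1000 + 900 + 10 + 5 + 1 + 1 = 2917

2917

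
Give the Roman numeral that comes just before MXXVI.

MXXVI = 1026, so the previous integer is 1026 - 1 = 1025

MXXV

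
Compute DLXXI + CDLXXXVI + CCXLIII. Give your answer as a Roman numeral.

DLXXI = 571, CDLXXXVI = 486, CCXLIII = 243
571 + 486 = 1057
1057 + 243 = 1300

MCCC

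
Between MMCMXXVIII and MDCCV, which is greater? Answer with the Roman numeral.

MMCMXXVIII = 2928
MDCCV = 1705
2928 is larger

MMCMXXVIII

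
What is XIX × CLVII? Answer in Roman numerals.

XIX = 19
CLVII = 157
19 × 157 = 2983

MMCMLXXXIII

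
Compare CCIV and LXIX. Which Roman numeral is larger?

CCIV = 204
LXIX = 69
204 is larger

CCIV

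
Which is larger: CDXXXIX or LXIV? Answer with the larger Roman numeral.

CDXXXIX = 439
LXIV = 64
439 is larger

CDXXXIX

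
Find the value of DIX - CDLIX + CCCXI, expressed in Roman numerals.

DIX = 509, CDLIX = 459, CCCXI = 311
509 - 459 = 50
50 + 311 = 361

CCCLXI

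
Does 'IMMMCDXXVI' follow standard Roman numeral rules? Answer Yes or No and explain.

'IMMMCDXXVI': Invalid subtractive combination: IM

No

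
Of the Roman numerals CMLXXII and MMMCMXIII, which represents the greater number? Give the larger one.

CMLXXII = 972
MMMCMXIII = 3913
3913 is larger

MMMCMXIII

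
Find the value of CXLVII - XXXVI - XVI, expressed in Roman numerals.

CXLVII = 147, XXXVI = 36, XVI = 16
147 - 36 = 111
111 - 16 = 95

XCV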